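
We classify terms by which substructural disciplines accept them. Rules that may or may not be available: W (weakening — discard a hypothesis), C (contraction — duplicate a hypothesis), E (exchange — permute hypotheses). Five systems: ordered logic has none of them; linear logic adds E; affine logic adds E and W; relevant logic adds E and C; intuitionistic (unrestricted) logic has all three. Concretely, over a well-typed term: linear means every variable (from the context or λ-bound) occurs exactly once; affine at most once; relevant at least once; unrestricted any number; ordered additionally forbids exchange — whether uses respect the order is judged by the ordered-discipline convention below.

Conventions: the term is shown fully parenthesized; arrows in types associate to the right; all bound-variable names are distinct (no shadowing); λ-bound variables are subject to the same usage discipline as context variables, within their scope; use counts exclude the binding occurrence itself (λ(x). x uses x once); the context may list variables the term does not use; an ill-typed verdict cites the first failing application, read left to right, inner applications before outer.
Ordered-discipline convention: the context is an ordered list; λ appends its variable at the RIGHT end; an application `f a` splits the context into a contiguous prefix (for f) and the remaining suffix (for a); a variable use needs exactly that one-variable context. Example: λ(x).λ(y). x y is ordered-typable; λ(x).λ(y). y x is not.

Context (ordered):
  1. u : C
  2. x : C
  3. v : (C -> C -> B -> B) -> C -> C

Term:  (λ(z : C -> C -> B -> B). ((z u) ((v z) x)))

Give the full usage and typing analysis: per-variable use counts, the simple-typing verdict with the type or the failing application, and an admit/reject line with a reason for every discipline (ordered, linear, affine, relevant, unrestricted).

usage: u: 1; x: 1; v: 1; z [bound]: 2
use order (left to right): z, u, v, z, x
typing: well-typed — term : (C -> C -> B -> B) -> B -> B
ordered: ✗ — repeated use of z ×2
linear: ✗ — repeated use of z ×2
affine: ✗ — repeated use of z ×2
relevant: ✓ — none of u, x, v, z goes unused
unrestricted: ✓ — typability at (C -> C -> B -> B) -> B -> B is all that's needed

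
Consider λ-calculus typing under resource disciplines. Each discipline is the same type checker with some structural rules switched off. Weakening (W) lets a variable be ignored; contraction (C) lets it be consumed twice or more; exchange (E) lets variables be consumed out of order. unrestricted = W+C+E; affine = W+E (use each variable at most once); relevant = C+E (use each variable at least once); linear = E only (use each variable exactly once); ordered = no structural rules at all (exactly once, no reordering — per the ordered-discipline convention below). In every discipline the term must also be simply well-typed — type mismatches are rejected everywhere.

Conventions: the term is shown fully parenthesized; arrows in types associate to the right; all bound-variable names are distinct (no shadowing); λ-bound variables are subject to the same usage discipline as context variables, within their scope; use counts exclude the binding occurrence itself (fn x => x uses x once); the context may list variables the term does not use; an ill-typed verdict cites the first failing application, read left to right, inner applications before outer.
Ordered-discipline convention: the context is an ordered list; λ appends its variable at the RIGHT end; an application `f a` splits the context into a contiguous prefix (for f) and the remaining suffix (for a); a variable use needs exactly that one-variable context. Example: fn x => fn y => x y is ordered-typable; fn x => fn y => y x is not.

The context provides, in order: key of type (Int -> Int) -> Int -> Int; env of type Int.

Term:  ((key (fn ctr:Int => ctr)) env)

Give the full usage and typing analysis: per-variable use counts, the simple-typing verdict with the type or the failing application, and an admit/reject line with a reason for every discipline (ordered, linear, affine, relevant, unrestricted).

use counts: key ×1, env ×1, ctr (λ-bound) ×1
use order (left to right): key, ctr, env
typing: ✓ — Int
ordered: ✓ — key, env, ctr once each; derivable with no W/C/E
linear: ✓ — single use per variable (key, env, ctr)
affine: ✓ — key, env, ctr: no repeats, contraction unneeded
relevant: ✓ — at least one use each (key, env, ctr)
unrestricted: ✓ — typability at Int is all that's needed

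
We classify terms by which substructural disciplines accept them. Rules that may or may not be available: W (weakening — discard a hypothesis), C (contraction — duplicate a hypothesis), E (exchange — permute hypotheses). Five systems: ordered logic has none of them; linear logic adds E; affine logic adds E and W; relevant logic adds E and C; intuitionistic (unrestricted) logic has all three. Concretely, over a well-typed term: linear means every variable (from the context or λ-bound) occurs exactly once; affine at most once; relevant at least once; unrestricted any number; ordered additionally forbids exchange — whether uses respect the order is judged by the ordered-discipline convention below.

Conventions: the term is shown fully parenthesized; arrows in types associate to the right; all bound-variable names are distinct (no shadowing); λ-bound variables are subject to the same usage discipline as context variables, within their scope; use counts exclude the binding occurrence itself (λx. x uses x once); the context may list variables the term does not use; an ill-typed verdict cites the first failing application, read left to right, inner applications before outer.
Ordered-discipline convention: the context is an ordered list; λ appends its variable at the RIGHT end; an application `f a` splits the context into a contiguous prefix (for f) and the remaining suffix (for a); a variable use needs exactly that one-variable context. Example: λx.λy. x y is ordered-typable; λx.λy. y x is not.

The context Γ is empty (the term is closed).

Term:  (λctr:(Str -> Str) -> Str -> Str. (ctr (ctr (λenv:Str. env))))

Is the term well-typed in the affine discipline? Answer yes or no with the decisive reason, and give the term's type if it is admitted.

no — needs contraction — ctr ×2
usage: ctr (bound): 2×; env (bound): 1×
uses in reading order: ctr, ctr, env
typing: well-typed at ((Str -> Str) -> Str -> Str) -> Str -> Str
across the five disciplines: ordered ✗ · linear ✗ · affine ✗ · relevant ✓ · unrestricted ✓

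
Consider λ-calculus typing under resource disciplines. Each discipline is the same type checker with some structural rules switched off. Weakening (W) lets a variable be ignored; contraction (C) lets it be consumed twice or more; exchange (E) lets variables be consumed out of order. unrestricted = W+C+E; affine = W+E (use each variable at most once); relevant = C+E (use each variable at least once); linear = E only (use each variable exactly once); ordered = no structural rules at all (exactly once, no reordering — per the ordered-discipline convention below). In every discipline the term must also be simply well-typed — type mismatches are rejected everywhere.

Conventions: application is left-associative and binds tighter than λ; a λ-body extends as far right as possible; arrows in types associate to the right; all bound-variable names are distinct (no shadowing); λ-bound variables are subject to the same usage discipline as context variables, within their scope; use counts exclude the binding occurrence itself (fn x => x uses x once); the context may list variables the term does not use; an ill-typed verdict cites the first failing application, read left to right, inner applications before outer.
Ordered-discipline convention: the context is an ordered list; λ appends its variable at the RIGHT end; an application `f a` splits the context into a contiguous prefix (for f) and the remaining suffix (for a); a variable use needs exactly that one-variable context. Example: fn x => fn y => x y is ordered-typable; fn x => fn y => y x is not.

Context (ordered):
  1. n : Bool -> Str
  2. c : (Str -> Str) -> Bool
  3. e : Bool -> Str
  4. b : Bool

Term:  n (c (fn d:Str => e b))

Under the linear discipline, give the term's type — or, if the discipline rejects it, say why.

not well-typed under linear — d left unused
usage: n: 1×; c: 1×; e: 1×; b: 1×; d (λ-bound): 0×
order of uses: n, c, e, b
typing: well-typed — term : Str
all disciplines: ordered ✗; linear ✗; affine ✓; relevant ✗; unrestricted ✓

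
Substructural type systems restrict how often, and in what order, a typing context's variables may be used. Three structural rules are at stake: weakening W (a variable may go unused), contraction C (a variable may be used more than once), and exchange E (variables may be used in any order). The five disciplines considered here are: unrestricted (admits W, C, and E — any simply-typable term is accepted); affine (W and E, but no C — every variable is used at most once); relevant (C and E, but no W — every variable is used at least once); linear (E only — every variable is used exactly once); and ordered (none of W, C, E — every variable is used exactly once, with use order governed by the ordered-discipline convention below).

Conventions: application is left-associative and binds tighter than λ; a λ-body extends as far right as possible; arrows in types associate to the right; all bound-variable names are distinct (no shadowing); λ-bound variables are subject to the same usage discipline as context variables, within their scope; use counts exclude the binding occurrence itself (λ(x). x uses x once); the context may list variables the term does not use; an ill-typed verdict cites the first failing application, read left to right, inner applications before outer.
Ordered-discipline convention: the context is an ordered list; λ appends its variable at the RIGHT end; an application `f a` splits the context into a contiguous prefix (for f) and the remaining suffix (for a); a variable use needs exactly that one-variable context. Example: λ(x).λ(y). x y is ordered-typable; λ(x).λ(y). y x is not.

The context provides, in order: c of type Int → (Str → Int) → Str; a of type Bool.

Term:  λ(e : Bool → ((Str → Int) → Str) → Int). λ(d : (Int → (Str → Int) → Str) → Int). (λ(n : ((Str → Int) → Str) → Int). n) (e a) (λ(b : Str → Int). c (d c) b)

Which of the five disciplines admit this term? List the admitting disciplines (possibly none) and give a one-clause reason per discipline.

admitting disciplines: relevant, unrestricted
variable uses: c=2, a=1, e [bound]=1, d [bound]=1, n [bound]=1, b [bound]=1
left-to-right use order: n, e, a, c, d, c, b
typing: well-typed — term : (Bool → ((Str → Int) → Str) → Int) → ((Int → (Str → Int) → Str) → Int) → Int
ordered ✗ (repeated use of c ×2)
linear ✗ (repeated use of c ×2)
affine ✗ (repeated use of c ×2)
relevant ✓ (none of c, a, e, d, n, b goes unused)
unrestricted ✓ (type-checks ((Bool → ((Str → Int) → Str) → Int) → ((Int → (Str → Int) → Str) → Int) → Int) and nothing is barred)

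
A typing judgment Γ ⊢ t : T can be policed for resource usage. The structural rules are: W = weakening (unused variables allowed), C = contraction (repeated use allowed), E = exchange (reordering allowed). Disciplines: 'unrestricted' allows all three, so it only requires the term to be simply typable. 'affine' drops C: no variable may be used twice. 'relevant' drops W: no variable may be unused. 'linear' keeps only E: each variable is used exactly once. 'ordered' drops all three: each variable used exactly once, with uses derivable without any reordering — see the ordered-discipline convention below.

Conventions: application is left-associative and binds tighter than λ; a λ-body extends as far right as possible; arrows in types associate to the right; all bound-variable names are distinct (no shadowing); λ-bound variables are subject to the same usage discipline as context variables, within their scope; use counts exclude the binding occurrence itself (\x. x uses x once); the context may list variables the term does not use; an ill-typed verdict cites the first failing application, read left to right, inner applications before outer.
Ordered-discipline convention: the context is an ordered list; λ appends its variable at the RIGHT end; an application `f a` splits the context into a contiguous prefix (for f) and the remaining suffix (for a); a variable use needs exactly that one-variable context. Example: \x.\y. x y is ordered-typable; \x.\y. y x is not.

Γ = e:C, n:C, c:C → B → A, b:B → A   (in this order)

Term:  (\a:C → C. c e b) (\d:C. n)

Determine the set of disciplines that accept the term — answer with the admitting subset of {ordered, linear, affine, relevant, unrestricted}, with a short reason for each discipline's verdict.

admitting disciplines: none
usage: e: 1, n: 1, c: 1, b: 1, a (λ-bound): 0, d (λ-bound): 0
order of uses: c, e, b, n
typing: ill-typed: an application expects B but receives B → A
ordered ✗ (fails simple typing)
linear ✗ (a type mismatch blocks all five)
affine ✗ (the type mismatch rejects it)
relevant ✗ (not simply typable)
unrestricted ✗ (fails simple typing)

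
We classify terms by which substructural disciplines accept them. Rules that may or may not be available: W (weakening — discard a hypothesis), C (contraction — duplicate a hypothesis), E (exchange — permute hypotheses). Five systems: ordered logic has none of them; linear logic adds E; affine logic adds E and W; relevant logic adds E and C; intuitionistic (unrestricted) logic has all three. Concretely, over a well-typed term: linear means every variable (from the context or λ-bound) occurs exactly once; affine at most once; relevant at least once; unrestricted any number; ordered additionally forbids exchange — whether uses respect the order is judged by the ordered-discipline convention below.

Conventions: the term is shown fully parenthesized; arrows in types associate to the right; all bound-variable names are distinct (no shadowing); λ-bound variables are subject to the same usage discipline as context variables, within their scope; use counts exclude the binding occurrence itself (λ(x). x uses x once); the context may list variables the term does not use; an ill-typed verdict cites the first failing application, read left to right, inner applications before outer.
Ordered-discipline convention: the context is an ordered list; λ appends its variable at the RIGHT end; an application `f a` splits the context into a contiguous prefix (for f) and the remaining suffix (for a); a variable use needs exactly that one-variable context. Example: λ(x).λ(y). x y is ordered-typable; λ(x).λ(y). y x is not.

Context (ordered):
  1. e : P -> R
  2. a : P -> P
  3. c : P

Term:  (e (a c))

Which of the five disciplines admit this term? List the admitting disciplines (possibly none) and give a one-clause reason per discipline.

admitting disciplines: ordered, linear, affine, relevant, unrestricted
usage: e: 1×; a: 1×; c: 1×
uses in reading order: e, a, c
typing: well-typed — term : R
ordered: ✓, one use each (e, a, c); ordered split holds
linear: ✓, e, a, c: one use apiece
affine: ✓, no duplicate uses among e, a, c
relevant: ✓, every one of e, a, c appears
unrestricted: ✓, simply typable at R; W, C, E all held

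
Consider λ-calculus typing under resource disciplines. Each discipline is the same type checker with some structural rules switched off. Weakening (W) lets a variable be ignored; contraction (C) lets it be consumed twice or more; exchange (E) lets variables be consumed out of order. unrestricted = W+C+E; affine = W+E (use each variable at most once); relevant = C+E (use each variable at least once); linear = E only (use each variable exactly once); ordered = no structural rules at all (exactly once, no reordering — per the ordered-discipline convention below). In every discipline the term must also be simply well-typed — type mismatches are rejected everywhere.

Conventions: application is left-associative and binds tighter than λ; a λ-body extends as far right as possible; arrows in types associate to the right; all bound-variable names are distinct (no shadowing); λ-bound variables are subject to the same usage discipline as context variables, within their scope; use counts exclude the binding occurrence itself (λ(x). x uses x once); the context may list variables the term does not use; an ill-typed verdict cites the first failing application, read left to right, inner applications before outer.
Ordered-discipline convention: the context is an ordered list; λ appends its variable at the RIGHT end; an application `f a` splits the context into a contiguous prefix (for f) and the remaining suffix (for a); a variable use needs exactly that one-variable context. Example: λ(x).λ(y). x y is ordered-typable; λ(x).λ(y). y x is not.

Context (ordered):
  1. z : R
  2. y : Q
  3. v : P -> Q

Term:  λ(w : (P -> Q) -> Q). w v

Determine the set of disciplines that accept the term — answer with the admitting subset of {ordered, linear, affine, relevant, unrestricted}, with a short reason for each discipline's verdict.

admitting disciplines: affine, unrestricted
variable uses: z=0, y=0, v=1, w (λ-bound)=1
use order (left to right): w, v
typing: well-typed at ((P -> Q) -> Q) -> Q
ordered: ✗, z, y never used (weakening)
linear: ✗, z, y never used (weakening)
affine: ✓, no duplicate uses among z, y, v, w
relevant: ✗, z, y never used (weakening)
unrestricted: ✓, simply typable at ((P -> Q) -> Q) -> Q; W, C, E all held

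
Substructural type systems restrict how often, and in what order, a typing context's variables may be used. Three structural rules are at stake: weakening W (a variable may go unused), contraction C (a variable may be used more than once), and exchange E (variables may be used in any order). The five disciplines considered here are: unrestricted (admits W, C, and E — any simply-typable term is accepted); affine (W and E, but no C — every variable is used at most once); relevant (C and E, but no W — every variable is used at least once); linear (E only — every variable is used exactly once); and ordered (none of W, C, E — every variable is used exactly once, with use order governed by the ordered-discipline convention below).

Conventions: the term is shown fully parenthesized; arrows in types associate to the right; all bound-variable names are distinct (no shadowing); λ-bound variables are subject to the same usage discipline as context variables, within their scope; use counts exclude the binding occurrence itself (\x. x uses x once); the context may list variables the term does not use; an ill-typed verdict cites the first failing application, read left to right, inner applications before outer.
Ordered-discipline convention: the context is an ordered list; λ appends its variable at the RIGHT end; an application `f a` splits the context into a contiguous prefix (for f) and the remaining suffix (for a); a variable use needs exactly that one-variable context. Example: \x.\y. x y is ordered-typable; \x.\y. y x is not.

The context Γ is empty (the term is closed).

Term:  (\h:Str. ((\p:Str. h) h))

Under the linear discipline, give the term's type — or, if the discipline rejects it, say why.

not well-typed under linear — uses contraction: h ×2; needs weakening: p unused
usage: h (bound): 2, p (bound): 0
uses in reading order: h, h
typing: ✓ — Str → Str
per-discipline verdicts: ordered ✗ | linear ✗ | affine ✗ | relevant ✗ | unrestricted ✓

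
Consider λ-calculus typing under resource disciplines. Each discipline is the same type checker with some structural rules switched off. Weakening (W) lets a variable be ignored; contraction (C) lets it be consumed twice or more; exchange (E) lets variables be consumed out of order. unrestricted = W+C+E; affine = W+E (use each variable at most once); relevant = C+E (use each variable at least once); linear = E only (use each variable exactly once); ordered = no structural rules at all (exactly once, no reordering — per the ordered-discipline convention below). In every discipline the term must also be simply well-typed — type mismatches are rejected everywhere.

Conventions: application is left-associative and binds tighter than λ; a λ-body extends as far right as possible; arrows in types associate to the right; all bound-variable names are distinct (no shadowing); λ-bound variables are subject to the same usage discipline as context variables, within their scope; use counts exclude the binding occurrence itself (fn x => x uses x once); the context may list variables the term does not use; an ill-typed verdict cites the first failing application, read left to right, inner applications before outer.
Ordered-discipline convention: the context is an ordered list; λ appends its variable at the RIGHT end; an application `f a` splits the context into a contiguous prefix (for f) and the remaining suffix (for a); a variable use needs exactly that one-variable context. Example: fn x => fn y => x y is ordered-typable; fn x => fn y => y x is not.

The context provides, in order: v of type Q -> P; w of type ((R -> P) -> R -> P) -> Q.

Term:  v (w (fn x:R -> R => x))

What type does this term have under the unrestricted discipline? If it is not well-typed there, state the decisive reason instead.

not well-typed under unrestricted — not simply typable
variable uses: v=1; w=1; x [bound]=1
order of uses: v, w, x
typing: ill-typed: a function awaiting (R -> P) -> R -> P gets (R -> R) -> R -> R
per-discipline verdicts: ordered ✗, linear ✗, affine ✗, relevant ✗, unrestricted ✗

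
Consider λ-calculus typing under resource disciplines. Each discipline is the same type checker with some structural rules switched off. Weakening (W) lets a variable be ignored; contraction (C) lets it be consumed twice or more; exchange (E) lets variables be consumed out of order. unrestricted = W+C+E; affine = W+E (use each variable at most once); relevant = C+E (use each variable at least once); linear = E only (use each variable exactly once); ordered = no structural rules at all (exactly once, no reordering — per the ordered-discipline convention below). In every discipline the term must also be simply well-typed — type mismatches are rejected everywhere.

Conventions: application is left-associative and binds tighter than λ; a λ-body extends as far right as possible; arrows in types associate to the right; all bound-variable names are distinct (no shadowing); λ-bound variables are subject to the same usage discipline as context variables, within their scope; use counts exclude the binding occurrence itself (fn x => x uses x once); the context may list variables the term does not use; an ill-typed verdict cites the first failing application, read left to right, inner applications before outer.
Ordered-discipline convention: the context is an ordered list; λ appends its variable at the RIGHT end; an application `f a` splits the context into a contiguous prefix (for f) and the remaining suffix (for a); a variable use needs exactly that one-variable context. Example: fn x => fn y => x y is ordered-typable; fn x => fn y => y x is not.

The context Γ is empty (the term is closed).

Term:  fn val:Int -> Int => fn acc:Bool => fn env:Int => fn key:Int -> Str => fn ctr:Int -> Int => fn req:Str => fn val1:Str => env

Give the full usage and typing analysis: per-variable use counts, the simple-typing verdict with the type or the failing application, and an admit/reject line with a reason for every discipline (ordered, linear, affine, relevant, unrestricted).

use counts: val (λ-bound)=0; acc (λ-bound)=0; env (λ-bound)=1; key (λ-bound)=0; ctr (λ-bound)=0; req (λ-bound)=0; val1 (λ-bound)=0
uses in reading order: env
typing: the term checks, with type (Int -> Int) -> Bool -> Int -> (Int -> Str) -> (Int -> Int) -> Str -> Str -> Int
ordered ✗ (val, acc, key, ctr, req, val1 left unused)
linear ✗ (val, acc, key, ctr, req, val1 left unused)
affine ✓ (at most one use each (val, acc, env, key, ctr, req, val1))
relevant ✗ (val, acc, key, ctr, req, val1 left unused)
unrestricted ✓ (typability at (Int -> Int) -> Bool -> Int -> (Int -> Str) -> (Int -> Int) -> Str -> Str -> Int is all that's needed)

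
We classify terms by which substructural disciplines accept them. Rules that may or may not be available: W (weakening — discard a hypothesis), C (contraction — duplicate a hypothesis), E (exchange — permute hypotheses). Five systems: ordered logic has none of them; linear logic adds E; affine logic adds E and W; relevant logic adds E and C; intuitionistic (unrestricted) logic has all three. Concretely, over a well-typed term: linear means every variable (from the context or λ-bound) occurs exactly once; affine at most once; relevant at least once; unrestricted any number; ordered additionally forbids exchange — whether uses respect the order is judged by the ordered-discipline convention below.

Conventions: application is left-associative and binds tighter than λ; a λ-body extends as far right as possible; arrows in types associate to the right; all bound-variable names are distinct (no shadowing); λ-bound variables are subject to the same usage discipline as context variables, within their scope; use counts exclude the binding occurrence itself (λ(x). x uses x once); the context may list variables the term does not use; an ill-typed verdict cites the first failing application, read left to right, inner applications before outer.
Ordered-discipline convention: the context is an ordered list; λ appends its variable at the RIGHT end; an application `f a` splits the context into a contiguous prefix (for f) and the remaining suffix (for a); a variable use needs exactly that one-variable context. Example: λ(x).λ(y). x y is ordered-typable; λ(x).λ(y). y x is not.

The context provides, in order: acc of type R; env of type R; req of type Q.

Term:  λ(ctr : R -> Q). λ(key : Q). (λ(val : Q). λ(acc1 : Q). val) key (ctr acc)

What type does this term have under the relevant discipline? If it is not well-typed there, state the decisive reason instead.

not well-typed under relevant — env, req, acc1 left unused
usage: acc ×1, env ×0, req ×0, ctr (bound) ×1, key (bound) ×1, val (bound) ×1, acc1 (bound) ×0
order of uses: val, key, ctr, acc
typing: well-typed — term : (R -> Q) -> Q -> Q
summary: ordered ✗ · linear ✗ · affine ✓ · relevant ✗ · unrestricted ✓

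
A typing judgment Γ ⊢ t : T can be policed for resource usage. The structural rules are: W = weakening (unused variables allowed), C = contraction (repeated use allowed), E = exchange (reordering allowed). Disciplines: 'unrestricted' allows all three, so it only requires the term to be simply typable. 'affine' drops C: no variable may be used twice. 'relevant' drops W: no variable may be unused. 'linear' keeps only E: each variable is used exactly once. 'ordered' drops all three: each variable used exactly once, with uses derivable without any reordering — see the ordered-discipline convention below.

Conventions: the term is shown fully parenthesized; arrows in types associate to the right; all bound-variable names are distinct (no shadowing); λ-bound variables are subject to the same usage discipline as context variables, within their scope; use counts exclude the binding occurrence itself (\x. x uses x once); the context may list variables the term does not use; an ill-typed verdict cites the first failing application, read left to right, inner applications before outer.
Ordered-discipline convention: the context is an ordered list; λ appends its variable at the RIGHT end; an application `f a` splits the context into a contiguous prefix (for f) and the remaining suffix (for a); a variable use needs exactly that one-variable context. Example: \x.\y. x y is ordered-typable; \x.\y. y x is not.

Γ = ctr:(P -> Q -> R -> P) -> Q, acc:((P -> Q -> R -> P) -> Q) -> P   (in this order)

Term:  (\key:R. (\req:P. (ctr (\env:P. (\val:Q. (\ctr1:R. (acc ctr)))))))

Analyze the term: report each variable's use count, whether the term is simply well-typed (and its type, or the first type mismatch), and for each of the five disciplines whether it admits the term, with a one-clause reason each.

usage: ctr ×2; acc ×1; key (λ-bound) ×0; req (λ-bound) ×0; env (λ-bound) ×0; val (λ-bound) ×0; ctr1 (λ-bound) ×0
order of uses: ctr, acc, ctr
typing: the term checks, with type R -> P -> Q
ordered: ✗ — needs contraction — ctr ×2; unused: key, req, env, val, ctr1 — weakening required
linear: ✗ — needs contraction — ctr ×2; unused: key, req, env, val, ctr1 — weakening required
affine: ✗ — needs contraction — ctr ×2
relevant: ✗ — unused: key, req, env, val, ctr1 — weakening required
unrestricted: ✓ — typability at R -> P -> Q is all that's needed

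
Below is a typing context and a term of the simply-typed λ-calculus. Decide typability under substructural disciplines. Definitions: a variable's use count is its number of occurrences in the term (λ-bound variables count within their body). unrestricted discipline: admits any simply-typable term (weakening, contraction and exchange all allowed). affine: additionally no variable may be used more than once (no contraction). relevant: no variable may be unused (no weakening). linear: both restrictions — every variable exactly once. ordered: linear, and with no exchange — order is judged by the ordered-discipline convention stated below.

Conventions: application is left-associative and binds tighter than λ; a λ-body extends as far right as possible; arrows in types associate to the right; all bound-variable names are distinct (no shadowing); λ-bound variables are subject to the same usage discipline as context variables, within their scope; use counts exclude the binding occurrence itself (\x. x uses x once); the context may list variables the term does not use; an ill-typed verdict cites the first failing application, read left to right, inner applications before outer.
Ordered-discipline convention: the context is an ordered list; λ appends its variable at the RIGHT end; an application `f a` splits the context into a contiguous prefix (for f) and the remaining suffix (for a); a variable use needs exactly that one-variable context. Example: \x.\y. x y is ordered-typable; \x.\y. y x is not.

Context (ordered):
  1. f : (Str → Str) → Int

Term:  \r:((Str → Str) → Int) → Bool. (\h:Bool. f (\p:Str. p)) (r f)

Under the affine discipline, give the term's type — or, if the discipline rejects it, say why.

not well-typed under affine — f ×2 used more than once (contraction)
counts: f: 2; r [bound]: 1; h [bound]: 0; p [bound]: 1
order of uses: f, p, r, f
typing: well-typed at (((Str → Str) → Int) → Bool) → Int
all disciplines: ordered ✗ | linear ✗ | affine ✗ | relevant ✗ | unrestricted ✓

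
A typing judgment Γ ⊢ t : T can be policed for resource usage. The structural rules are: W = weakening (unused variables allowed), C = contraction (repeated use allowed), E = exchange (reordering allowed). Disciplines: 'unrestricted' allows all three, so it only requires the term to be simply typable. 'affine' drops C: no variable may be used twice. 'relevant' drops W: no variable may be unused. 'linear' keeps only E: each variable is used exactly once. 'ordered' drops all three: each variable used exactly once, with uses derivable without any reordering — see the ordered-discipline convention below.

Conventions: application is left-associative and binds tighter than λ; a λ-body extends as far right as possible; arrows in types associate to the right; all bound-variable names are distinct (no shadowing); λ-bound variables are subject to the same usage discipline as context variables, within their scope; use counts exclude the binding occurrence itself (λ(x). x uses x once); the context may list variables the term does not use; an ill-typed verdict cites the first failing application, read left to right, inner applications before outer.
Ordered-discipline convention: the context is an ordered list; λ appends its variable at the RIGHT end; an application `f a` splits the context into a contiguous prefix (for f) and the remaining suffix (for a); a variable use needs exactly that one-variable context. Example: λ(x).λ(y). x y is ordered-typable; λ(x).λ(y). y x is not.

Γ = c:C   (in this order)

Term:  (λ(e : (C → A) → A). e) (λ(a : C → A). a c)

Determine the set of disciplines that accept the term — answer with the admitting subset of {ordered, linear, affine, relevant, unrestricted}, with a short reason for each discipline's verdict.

admitting disciplines: linear, affine, relevant, unrestricted
usage: c ×1, e (λ-bound) ×1, a (λ-bound) ×1
order of uses: e, a, c
typing: ✓ — (C → A) → A
ordered ✗ (no contiguous prefix/suffix split fits e, a, c)
linear ✓ (single use per variable (c, e, a))
affine ✓ (at most one use each (c, e, a))
relevant ✓ (at least one use each (c, e, a))
unrestricted ✓ (simply typable at (C → A) → A; W, C, E all held)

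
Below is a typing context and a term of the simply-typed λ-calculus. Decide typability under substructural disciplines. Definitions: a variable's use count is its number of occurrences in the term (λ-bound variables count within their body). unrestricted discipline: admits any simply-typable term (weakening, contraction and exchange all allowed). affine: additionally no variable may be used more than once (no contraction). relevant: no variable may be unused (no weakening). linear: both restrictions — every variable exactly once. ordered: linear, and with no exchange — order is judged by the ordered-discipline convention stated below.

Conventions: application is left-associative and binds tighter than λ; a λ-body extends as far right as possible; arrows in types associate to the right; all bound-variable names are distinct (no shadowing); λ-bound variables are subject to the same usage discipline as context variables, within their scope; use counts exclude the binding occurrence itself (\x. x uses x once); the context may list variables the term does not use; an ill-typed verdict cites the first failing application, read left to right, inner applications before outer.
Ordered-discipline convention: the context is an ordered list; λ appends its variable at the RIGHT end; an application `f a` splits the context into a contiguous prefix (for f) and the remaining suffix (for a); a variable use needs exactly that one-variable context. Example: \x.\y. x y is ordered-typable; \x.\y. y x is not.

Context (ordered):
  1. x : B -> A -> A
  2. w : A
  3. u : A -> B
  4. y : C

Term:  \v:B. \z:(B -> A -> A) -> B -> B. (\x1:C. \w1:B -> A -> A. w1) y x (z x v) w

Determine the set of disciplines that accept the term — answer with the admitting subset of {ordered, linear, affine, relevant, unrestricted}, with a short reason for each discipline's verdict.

admitted in: unrestricted
variable uses: x: 2, w: 1, u: 0, y: 1, v [bound]: 1, z [bound]: 1, x1 [bound]: 0, w1 [bound]: 1
uses in reading order: w1, y, x, z, x, v, w
typing: well-typed at B -> ((B -> A -> A) -> B -> B) -> A
ordered: ✗, needs contraction — x ×2; u, x1 never used (weakening)
linear: ✗, needs contraction — x ×2; u, x1 never used (weakening)
affine: ✗, needs contraction — x ×2
relevant: ✗, u, x1 never used (weakening)
unrestricted: ✓, typability at B -> ((B -> A -> A) -> B -> B) -> A is all that's needed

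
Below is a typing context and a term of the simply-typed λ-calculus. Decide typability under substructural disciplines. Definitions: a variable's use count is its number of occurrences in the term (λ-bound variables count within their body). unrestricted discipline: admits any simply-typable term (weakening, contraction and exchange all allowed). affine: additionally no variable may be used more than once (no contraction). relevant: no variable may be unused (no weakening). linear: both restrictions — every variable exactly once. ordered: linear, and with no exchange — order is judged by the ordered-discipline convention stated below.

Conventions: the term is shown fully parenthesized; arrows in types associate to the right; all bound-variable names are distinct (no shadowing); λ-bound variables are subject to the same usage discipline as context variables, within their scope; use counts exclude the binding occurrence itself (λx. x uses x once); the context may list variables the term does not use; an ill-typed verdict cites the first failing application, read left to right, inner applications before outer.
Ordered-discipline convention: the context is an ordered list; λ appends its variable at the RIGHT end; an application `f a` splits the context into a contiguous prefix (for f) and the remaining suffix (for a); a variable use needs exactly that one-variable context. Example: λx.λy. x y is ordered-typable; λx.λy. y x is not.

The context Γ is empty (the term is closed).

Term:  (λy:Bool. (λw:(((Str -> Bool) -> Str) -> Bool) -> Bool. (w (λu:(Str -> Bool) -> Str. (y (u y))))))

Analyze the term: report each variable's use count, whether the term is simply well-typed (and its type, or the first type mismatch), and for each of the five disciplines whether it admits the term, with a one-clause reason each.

variable uses: y [bound]: 2×, w [bound]: 1×, u [bound]: 1×
uses in reading order: w, y, u, y
typing: ill-typed: an application expects Str -> Bool but receives Bool
ordered: ✗, not simply typable
linear: ✗, fails simple typing
affine: ✗, a type mismatch blocks all five
relevant: ✗, the type mismatch rejects it
unrestricted: ✗, not simply typable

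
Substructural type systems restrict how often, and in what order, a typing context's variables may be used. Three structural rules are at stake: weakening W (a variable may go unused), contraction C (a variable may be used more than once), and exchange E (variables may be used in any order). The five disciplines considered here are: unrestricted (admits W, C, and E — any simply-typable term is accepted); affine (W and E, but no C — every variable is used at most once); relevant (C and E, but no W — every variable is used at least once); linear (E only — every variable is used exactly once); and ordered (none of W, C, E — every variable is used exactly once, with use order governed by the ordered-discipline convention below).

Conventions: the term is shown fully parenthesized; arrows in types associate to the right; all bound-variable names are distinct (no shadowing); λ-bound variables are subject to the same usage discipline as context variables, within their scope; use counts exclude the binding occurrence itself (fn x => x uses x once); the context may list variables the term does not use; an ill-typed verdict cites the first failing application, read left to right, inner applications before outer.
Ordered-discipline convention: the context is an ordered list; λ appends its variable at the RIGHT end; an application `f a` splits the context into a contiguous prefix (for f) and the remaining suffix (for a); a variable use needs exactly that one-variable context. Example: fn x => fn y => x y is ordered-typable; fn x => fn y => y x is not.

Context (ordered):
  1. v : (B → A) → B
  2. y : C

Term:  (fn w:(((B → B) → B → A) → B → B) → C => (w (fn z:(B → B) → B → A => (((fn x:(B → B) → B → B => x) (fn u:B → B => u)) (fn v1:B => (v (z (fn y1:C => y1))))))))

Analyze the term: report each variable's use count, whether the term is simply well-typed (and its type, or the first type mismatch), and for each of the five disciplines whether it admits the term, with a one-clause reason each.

counts: v: 1, y: 0, w [bound]: 1, z [bound]: 1, x [bound]: 1, u [bound]: 1, v1 [bound]: 0, y1 [bound]: 1
uses in reading order: w, x, u, v, z, y1
typing: ill-typed: an argument C → C mismatches the expected B → B
ordered: ✗ — the type mismatch rejects it
linear: ✗ — not simply typable
affine: ✗ — fails simple typing
relevant: ✗ — a type mismatch blocks all five
unrestricted: ✗ — the type mismatch rejects it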